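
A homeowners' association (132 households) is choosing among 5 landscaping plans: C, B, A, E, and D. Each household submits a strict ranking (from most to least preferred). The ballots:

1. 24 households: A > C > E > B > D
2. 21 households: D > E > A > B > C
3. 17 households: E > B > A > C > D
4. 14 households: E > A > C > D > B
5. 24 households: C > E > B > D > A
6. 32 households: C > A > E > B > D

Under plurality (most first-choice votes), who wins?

C

First-place votes: C 56, B 0, A 24, E 31, D 21.
C has the most first-place votes.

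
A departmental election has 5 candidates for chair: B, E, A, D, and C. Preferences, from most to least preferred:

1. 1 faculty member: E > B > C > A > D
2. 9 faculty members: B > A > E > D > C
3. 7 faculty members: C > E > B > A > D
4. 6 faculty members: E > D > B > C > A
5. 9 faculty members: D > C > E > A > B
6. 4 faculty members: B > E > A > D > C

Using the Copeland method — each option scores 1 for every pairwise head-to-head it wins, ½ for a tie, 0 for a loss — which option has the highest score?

E

B: beats A, D, and C; loses to E → score 3.
E: beats B, A, D, and C → score 4.
A: beats D; loses to B, E, and C → score 1.
D: beats C; loses to B, E, and A → score 1.
C: beats A; loses to B, E, and D → score 1.
E has the best pairwise record.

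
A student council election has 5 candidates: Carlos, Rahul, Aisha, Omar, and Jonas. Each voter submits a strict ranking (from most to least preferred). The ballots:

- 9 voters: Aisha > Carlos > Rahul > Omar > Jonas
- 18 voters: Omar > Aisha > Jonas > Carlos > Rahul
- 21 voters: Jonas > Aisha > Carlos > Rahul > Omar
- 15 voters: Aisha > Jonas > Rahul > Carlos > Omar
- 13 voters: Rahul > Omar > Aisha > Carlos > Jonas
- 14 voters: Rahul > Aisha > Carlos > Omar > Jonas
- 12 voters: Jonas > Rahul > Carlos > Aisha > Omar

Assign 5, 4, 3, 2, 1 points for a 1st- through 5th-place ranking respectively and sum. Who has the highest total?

Carlos: 9·4 + 18·2 + 21·3 + 15·2 + 13·2 + 14·3 + 12·3 = 269
Rahul: 9·3 + 18·1 + 21·2 + 15·3 + 13·5 + 14·5 + 12·4 = 315
Aisha: 9·5 + 18·4 + 21·4 + 15·5 + 13·3 + 14·4 + 12·2 = 395
Omar: 9·2 + 18·5 + 21·1 + 15·1 + 13·4 + 14·2 + 12·1 = 236
Jonas: 9·1 + 18·3 + 21·5 + 15·4 + 13·1 + 14·1 + 12·5 = 315
Aisha has the highest Borda score (395).

Aisha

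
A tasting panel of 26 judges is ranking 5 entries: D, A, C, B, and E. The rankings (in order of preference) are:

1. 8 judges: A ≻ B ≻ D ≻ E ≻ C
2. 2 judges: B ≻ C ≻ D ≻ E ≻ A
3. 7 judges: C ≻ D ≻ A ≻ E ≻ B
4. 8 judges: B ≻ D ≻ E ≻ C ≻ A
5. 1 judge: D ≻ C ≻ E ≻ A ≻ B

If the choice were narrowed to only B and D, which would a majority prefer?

B

Voters preferring B to D: 18; preferring D to B: 8.
B wins the head-to-head.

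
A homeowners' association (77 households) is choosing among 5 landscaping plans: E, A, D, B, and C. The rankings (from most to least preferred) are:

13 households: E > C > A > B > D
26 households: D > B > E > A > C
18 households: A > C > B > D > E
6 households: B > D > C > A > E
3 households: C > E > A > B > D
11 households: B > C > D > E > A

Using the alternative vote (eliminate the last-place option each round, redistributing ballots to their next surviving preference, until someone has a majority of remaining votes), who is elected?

D

Round 1: E 13, A 18, D 26, B 17, C 3. Eliminate C.
Round 2: E 16, A 18, D 26, B 17. Eliminate E.
Round 3: A 34, D 26, B 17. Eliminate B.
Round 4: A 34, D 43. D has a majority.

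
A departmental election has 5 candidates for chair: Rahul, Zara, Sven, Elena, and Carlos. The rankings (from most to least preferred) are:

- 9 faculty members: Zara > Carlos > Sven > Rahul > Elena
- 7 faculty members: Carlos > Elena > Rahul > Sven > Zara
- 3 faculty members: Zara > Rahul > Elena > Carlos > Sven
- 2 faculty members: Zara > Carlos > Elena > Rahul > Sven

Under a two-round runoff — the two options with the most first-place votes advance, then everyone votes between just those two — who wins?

Round 1 first-place votes: Rahul 0, Zara 14, Sven 0, Elena 0, Carlos 7.
Zara and Carlos advance.
Runoff: Zara is preferred to Carlos by 14 voters; Carlos by 7.
Zara wins the runoff.

Zara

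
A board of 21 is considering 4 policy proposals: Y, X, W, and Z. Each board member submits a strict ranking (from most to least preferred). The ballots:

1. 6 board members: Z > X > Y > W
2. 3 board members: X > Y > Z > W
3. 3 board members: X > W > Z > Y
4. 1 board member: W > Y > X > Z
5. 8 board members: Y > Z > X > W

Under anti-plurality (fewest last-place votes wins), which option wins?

X

Last-place votes: Y 3, X 0, W 17, Z 1.
X is ranked last by the fewest voters, so X wins.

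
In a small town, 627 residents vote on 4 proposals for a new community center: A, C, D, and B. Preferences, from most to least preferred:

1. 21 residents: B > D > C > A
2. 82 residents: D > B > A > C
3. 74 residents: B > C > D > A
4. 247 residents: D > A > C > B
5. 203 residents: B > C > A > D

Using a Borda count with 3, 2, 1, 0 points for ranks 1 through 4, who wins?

A: 21·0 + 82·1 + 74·0 + 247·2 + 203·1 = 779
C: 21·1 + 82·0 + 74·2 + 247·1 + 203·2 = 822
D: 21·2 + 82·3 + 74·1 + 247·3 + 203·0 = 1103
B: 21·3 + 82·2 + 74·3 + 247·0 + 203·3 = 1058
D has the highest Borda score (1103).

D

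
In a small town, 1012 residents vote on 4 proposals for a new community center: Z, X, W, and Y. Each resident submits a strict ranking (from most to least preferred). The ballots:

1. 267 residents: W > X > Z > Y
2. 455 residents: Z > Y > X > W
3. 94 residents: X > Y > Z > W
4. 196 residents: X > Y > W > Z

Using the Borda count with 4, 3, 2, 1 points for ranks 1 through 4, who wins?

Z: 267·2 + 455·4 + 94·2 + 196·1 = 2738
X: 267·3 + 455·2 + 94·4 + 196·4 = 2871
W: 267·4 + 455·1 + 94·1 + 196·2 = 2009
Y: 267·1 + 455·3 + 94·3 + 196·3 = 2502
X has the highest Borda score (2871).

X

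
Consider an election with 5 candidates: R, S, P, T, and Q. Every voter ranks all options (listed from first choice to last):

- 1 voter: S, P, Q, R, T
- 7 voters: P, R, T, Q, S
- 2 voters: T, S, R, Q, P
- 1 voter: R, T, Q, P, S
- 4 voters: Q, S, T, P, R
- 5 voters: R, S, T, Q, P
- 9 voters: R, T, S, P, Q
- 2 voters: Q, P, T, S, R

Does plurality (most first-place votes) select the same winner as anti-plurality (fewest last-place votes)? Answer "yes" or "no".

no

Plurality — first-place votes: R 15, S 1, P 7, T 2, Q 6. Winner: R.
Anti-plurality — last-place votes: R 6, S 8, P 7, T 1, Q 9. Winner: T.
The two methods disagree.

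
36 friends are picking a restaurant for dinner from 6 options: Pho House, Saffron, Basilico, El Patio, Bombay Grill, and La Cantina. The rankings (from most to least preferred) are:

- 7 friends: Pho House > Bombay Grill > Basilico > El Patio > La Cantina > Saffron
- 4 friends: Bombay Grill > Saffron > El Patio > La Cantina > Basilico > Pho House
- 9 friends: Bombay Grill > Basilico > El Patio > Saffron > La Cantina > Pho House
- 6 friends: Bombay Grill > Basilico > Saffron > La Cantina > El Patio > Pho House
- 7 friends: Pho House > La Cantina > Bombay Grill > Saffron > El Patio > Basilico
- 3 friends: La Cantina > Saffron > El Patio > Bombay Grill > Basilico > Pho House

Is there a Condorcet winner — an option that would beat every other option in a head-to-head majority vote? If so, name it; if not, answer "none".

Bombay Grill vs Pho House: 22–14 for Bombay Grill.
Bombay Grill vs Saffron: 33–3 for Bombay Grill.
Bombay Grill vs Basilico: 36–0 for Bombay Grill.
Bombay Grill vs El Patio: 33–3 for Bombay Grill.
Bombay Grill vs La Cantina: 26–10 for Bombay Grill.
Bombay Grill beats every other option head-to-head.

Bombay Grill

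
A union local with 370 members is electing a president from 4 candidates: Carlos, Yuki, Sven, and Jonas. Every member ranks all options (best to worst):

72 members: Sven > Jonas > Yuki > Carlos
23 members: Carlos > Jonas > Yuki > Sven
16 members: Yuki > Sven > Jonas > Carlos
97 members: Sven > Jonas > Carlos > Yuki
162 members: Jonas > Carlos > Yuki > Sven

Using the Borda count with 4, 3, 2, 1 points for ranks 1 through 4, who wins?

Jonas

Carlos: 72·1 + 23·4 + 16·1 + 97·2 + 162·3 = 860
Yuki: 72·2 + 23·2 + 16·4 + 97·1 + 162·2 = 675
Sven: 72·4 + 23·1 + 16·3 + 97·4 + 162·1 = 909
Jonas: 72·3 + 23·3 + 16·2 + 97·3 + 162·4 = 1256
Jonas has the highest Borda score (1256).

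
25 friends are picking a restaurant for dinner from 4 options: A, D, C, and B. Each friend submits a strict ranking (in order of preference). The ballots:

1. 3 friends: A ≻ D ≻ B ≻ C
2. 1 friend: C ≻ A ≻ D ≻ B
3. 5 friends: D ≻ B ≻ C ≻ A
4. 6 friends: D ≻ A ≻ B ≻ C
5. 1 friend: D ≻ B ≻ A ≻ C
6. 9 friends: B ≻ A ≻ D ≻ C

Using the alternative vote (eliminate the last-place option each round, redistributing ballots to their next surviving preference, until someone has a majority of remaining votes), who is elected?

Round 1: A 3, D 12, C 1, B 9. Eliminate C.
Round 2: A 4, D 12, B 9. Eliminate A.
Round 3: D 16, B 9. D has a majority.

D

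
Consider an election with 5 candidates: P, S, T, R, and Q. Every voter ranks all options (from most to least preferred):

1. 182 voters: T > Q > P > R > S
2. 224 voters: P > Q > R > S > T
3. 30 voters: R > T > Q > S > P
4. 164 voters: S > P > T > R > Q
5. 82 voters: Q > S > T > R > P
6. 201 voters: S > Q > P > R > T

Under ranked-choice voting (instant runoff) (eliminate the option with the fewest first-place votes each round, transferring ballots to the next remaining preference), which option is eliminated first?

R

Round 1: P 224, S 365, T 182, R 30, Q 82. Eliminate R.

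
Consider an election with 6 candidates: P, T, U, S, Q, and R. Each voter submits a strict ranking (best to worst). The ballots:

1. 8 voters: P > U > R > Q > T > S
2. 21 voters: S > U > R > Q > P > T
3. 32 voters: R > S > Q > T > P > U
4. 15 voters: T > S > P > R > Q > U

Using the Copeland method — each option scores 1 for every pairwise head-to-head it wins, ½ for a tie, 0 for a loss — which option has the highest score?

R

P: beats U; loses to T, S, Q, and R → score 1.
T: beats P and U; loses to S, Q, and R → score 2.
U: loses to P, T, S, Q, and R → score 0.
S: beats P, T, U, and Q; loses to R → score 4.
Q: beats P, T, and U; loses to S and R → score 3.
R: beats P, T, U, S, and Q → score 5.
R has the best pairwise record.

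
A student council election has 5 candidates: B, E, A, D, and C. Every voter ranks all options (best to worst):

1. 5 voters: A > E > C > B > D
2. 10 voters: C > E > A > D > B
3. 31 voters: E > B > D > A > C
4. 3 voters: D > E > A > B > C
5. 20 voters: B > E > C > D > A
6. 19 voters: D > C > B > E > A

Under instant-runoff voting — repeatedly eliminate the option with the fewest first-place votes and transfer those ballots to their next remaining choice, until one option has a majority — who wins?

Round 1: B 20, E 31, A 5, D 22, C 10. Eliminate A.
Round 2: B 20, E 36, D 22, C 10. Eliminate C.
Round 3: B 20, E 46, D 22. E has a majority.

E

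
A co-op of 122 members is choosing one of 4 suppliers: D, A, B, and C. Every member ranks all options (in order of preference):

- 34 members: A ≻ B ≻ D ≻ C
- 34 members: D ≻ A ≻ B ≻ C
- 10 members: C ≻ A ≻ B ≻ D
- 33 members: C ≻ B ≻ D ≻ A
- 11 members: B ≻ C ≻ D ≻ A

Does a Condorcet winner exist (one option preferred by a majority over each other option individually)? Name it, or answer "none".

Checking pairwise contests:
B beats D 88–34.
D beats A 78–44.
A beats B 78–44.
D beats C 68–54.
Every option loses at least one head-to-head, so there is no Condorcet winner.

none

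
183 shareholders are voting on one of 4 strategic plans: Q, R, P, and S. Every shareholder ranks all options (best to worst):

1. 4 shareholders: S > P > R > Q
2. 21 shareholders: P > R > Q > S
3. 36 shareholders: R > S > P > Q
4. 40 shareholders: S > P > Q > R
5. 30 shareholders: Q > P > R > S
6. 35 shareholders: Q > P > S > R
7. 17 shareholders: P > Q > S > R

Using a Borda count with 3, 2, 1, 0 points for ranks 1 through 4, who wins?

P

Q: 4·0 + 21·1 + 36·0 + 40·1 + 30·3 + 35·3 + 17·2 = 290
R: 4·1 + 21·2 + 36·3 + 40·0 + 30·1 + 35·0 + 17·0 = 184
P: 4·2 + 21·3 + 36·1 + 40·2 + 30·2 + 35·2 + 17·3 = 368
S: 4·3 + 21·0 + 36·2 + 40·3 + 30·0 + 35·1 + 17·1 = 256
P has the highest Borda score (368).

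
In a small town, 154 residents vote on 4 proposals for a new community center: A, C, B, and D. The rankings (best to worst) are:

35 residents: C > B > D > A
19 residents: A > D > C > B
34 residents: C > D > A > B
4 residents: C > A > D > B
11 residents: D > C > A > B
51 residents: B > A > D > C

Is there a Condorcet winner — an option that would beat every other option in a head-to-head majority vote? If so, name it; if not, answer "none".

none

Checking pairwise contests:
C beats A 84–70.
D beats C 81–73.
C beats B 103–51.
B beats D 86–68.
Every option loses at least one head-to-head, so there is no Condorcet winner.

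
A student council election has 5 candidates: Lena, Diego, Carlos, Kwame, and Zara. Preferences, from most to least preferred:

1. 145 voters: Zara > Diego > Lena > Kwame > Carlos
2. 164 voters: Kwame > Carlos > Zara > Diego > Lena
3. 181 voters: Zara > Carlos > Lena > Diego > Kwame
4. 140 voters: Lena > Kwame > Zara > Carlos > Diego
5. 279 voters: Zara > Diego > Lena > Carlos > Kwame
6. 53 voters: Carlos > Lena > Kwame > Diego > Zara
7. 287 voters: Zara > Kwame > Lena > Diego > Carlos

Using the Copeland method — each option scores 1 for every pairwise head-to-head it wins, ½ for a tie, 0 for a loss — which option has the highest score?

Zara

Lena: beats Diego, Carlos, and Kwame; loses to Zara → score 3.
Diego: beats Carlos; loses to Lena, Kwame, and Zara → score 1.
Carlos: loses to Lena, Diego, Kwame, and Zara → score 0.
Kwame: beats Diego and Carlos; loses to Lena and Zara → score 2.
Zara: beats Lena, Diego, Carlos, and Kwame → score 4.
Zara has the best pairwise record.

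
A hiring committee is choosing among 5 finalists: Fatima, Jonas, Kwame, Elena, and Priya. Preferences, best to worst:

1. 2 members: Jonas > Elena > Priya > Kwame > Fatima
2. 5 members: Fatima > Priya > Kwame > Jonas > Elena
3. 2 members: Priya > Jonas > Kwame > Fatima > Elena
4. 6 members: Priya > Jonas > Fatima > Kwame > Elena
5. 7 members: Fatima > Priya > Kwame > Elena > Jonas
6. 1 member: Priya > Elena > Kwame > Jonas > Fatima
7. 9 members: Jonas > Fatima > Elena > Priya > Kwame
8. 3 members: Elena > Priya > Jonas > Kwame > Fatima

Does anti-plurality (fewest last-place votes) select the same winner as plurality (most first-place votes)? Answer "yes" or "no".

Anti-plurality — last-place votes: Fatima 6, Jonas 7, Kwame 9, Elena 13, Priya 0. Winner: Priya.
Plurality — first-place votes: Fatima 12, Jonas 11, Kwame 0, Elena 3, Priya 9. Winner: Fatima.
The two methods disagree.

no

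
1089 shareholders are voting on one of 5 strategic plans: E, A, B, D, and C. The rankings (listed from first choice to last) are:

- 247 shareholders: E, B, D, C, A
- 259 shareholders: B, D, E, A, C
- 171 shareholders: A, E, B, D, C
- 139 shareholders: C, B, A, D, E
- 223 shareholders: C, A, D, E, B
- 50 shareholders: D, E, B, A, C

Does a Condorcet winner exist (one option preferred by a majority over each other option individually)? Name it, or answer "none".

none

Checking pairwise contests:
D beats E 671–418.
E beats A 556–533.
E beats B 691–398.
B beats D 816–273.
E beats C 727–362.
Every option loses at least one head-to-head, so there is no Condorcet winner.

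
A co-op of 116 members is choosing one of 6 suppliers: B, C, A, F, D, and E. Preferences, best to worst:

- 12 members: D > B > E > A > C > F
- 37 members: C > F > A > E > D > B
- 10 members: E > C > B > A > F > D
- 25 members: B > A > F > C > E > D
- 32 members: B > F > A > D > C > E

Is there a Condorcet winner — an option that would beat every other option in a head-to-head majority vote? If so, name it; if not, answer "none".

B

B vs C: 69–47 for B.
B vs A: 79–37 for B.
B vs F: 79–37 for B.
B vs D: 67–49 for B.
B vs E: 69–47 for B.
B beats every other option head-to-head.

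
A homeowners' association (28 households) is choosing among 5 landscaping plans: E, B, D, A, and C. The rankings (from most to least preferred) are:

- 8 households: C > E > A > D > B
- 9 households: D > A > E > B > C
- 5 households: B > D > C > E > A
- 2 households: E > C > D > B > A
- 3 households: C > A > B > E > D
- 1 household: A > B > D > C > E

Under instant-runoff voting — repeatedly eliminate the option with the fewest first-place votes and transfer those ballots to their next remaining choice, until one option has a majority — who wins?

Round 1: E 2, B 5, D 9, A 1, C 11. Eliminate A.
Round 2: E 2, B 6, D 9, C 11. Eliminate E.
Round 3: B 6, D 9, C 13. Eliminate B.
Round 4: D 15, C 13. D has a majority.

D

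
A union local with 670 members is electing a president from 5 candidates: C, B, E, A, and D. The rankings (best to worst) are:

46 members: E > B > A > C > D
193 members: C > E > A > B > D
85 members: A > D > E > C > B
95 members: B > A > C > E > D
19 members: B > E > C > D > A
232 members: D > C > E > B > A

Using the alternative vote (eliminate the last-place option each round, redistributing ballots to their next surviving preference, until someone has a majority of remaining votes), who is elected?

Round 1: C 193, B 114, E 46, A 85, D 232. Eliminate E.
Round 2: C 193, B 160, A 85, D 232. Eliminate A.
Round 3: C 193, B 160, D 317. Eliminate B.
Round 4: C 353, D 317. C has a majority.

C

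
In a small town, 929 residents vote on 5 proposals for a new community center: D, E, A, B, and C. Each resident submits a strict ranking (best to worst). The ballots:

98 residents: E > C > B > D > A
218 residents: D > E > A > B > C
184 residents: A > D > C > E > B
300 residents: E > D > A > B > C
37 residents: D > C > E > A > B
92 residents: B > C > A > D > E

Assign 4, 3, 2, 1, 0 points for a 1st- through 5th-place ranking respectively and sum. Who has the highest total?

D: 98·1 + 218·4 + 184·3 + 300·3 + 37·4 + 92·1 = 2662
E: 98·4 + 218·3 + 184·1 + 300·4 + 37·2 + 92·0 = 2504
A: 98·0 + 218·2 + 184·4 + 300·2 + 37·1 + 92·2 = 1993
B: 98·2 + 218·1 + 184·0 + 300·1 + 37·0 + 92·4 = 1082
C: 98·3 + 218·0 + 184·2 + 300·0 + 37·3 + 92·3 = 1049
D has the highest Borda score (2662).

D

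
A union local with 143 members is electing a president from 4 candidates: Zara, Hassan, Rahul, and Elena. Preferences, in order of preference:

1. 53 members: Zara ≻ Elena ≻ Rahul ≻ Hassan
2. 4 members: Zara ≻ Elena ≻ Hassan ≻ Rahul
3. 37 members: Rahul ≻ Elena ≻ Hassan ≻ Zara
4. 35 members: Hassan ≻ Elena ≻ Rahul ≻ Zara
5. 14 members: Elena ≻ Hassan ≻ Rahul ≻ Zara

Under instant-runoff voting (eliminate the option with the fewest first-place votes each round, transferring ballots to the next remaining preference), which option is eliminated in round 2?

Round 1: Zara 57, Hassan 35, Rahul 37, Elena 14. Eliminate Elena.
Round 2: Zara 57, Hassan 49, Rahul 37. Eliminate Rahul.

Rahul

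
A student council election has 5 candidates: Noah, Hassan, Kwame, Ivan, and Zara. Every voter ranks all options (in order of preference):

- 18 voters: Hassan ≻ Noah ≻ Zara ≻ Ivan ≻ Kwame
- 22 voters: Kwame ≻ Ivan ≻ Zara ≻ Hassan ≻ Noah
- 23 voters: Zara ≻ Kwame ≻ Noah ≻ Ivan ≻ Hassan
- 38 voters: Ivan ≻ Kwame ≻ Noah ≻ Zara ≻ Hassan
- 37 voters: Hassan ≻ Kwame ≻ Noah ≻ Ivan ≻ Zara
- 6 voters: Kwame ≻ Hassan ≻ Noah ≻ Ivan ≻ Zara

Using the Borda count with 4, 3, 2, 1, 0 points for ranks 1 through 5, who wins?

Kwame

Noah: 18·3 + 22·0 + 23·2 + 38·2 + 37·2 + 6·2 = 262
Hassan: 18·4 + 22·1 + 23·0 + 38·0 + 37·4 + 6·3 = 260
Kwame: 18·0 + 22·4 + 23·3 + 38·3 + 37·3 + 6·4 = 406
Ivan: 18·1 + 22·3 + 23·1 + 38·4 + 37·1 + 6·1 = 302
Zara: 18·2 + 22·2 + 23·4 + 38·1 + 37·0 + 6·0 = 210
Kwame has the highest Borda score (406).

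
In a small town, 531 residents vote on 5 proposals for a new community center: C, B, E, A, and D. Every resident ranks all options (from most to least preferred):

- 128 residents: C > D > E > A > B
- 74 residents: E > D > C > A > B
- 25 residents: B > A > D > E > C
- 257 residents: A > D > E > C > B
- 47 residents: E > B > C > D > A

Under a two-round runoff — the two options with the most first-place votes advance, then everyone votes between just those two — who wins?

A

Round 1 first-place votes: C 128, B 25, E 121, A 257, D 0.
A and C advance.
Runoff: A is preferred to C by 282 voters; C by 249.
A wins the runoff.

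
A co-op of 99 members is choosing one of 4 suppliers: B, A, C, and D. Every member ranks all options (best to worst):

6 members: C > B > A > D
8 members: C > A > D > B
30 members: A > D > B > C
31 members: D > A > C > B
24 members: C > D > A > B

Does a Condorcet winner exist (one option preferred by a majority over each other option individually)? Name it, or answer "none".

D vs B: 93–6 for D.
D vs A: 55–44 for D.
D vs C: 61–38 for D.
D beats every other option head-to-head.

D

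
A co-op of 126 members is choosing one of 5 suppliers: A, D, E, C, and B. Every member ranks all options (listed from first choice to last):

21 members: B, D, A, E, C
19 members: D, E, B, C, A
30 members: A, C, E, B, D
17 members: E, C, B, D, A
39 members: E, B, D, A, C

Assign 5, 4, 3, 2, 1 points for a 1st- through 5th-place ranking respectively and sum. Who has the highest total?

A: 21·3 + 19·1 + 30·5 + 17·1 + 39·2 = 327
D: 21·4 + 19·5 + 30·1 + 17·2 + 39·3 = 360
E: 21·2 + 19·4 + 30·3 + 17·5 + 39·5 = 488
C: 21·1 + 19·2 + 30·4 + 17·4 + 39·1 = 286
B: 21·5 + 19·3 + 30·2 + 17·3 + 39·4 = 429
E has the highest Borda score (488).

E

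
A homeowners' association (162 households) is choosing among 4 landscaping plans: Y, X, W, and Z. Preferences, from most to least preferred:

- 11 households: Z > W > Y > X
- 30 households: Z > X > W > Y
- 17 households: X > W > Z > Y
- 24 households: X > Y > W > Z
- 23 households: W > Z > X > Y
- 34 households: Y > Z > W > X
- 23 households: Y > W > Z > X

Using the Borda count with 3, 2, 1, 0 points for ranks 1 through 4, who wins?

Y: 11·1 + 30·0 + 17·0 + 24·2 + 23·0 + 34·3 + 23·3 = 230
X: 11·0 + 30·2 + 17·3 + 24·3 + 23·1 + 34·0 + 23·0 = 206
W: 11·2 + 30·1 + 17·2 + 24·1 + 23·3 + 34·1 + 23·2 = 259
Z: 11·3 + 30·3 + 17·1 + 24·0 + 23·2 + 34·2 + 23·1 = 277
Z has the highest Borda score (277).

Z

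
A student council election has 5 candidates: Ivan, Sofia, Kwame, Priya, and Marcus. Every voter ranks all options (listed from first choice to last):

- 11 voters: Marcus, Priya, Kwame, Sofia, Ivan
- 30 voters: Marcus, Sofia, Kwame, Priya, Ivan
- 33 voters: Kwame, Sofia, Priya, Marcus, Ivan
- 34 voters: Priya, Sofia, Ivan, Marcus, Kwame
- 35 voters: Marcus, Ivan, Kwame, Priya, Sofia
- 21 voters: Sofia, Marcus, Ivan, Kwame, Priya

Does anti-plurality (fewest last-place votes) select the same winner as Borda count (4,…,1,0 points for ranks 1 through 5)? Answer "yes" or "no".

Anti-plurality — last-place votes: Ivan 74, Sofia 35, Kwame 34, Priya 21, Marcus 0. Winner: Marcus.
Borda — scores: Ivan 215, Sofia 386, Kwame 305, Priya 300, Marcus 434. Winner: Marcus.
The two methods agree.

yes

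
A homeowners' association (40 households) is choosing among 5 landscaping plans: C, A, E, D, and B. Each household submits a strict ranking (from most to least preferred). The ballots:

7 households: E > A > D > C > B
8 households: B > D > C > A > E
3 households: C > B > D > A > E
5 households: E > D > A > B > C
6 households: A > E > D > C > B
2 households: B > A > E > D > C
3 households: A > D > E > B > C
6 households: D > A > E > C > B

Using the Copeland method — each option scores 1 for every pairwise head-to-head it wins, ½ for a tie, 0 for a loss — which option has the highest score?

C: beats B; loses to A, E, and D → score 1.
A: beats C, E, and B; loses to D → score 3.
E: beats C and B; ties D; loses to A → score 2.5.
D: beats C, A, and B; ties E → score 3.5.
B: loses to C, A, E, and D → score 0.
D has the best pairwise record.

D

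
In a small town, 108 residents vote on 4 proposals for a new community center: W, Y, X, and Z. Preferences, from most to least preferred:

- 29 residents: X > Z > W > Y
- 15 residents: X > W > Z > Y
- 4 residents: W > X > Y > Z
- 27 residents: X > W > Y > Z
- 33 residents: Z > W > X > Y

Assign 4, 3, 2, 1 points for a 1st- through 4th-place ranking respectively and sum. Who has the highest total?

X

W: 29·2 + 15·3 + 4·4 + 27·3 + 33·3 = 299
Y: 29·1 + 15·1 + 4·2 + 27·2 + 33·1 = 139
X: 29·4 + 15·4 + 4·3 + 27·4 + 33·2 = 362
Z: 29·3 + 15·2 + 4·1 + 27·1 + 33·4 = 280
X has the highest Borda score (362).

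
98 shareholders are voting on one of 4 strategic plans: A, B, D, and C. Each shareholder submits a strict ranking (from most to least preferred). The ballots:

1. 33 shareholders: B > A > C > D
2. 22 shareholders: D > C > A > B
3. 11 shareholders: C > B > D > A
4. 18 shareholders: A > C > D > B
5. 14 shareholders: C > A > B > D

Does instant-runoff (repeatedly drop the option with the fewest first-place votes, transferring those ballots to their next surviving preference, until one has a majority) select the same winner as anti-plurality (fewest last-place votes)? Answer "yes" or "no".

Instant-runoff — R1 A 18, B 33, D 22, C 25 (A out); R2 B 33, D 22, C 43 (D out); R3 B 33, C 65 (C winner). Winner: C.
Anti-plurality — last-place votes: A 11, B 40, D 47, C 0. Winner: C.
The two methods agree.

yes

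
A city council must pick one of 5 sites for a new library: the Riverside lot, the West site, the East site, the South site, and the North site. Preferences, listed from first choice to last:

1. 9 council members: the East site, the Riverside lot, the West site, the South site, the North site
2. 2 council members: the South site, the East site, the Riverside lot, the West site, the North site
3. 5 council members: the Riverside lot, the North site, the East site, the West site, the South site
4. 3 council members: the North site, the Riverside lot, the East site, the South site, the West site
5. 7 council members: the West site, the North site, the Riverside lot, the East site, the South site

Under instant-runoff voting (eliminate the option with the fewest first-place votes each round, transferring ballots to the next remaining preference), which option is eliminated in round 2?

Round 1: the Riverside lot 5, the West site 7, the East site 9, the South site 2, the North site 3. Eliminate the South site.
Round 2: the Riverside lot 5, the West site 7, the East site 11, the North site 3. Eliminate the North site.

the North site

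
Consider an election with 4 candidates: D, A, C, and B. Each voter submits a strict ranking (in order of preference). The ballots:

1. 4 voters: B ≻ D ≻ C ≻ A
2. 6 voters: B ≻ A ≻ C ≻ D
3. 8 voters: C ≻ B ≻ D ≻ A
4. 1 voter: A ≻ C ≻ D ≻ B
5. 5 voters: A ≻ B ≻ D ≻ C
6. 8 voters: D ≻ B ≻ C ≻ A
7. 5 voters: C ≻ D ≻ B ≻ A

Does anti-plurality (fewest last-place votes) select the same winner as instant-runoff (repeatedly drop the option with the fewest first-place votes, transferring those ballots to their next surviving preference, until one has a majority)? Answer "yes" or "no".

yes

Anti-plurality — last-place votes: D 6, A 25, C 5, B 1. Winner: B.
Instant-runoff — R1 D 8, A 6, C 13, B 10 (A out); R2 D 8, C 14, B 15 (D out); R3 C 14, B 23 (B winner). Winner: B.
The two methods agree.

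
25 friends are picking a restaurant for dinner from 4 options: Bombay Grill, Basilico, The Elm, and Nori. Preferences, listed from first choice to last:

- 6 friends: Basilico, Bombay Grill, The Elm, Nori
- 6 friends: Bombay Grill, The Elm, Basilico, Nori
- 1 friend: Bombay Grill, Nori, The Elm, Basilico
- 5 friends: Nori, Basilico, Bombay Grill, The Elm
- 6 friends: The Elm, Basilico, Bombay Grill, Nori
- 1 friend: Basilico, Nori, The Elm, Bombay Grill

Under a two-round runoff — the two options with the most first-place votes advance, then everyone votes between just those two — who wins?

Basilico

Round 1 first-place votes: Bombay Grill 7, Basilico 7, The Elm 6, Nori 5.
Basilico and Bombay Grill advance.
Runoff: Basilico is preferred to Bombay Grill by 18 voters; Bombay Grill by 7.
Basilico wins the runoff.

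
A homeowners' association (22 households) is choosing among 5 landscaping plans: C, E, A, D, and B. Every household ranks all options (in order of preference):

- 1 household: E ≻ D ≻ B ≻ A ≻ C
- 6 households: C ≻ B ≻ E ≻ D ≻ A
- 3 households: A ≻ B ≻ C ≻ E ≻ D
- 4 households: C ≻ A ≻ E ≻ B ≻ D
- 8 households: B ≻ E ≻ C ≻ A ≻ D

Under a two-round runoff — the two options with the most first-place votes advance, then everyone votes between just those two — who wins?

Round 1 first-place votes: C 10, E 1, A 3, D 0, B 8.
C and B advance.
Runoff: C is preferred to B by 10 voters; B by 12.
B wins the runoff.

B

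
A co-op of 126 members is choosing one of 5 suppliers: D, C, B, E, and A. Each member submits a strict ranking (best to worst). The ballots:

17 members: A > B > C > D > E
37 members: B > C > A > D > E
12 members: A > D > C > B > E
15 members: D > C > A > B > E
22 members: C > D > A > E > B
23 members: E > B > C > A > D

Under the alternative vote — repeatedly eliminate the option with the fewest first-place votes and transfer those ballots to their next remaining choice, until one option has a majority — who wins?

B

Round 1: D 15, C 22, B 37, E 23, A 29. Eliminate D.
Round 2: C 37, B 37, E 23, A 29. Eliminate E.
Round 3: C 37, B 60, A 29. Eliminate A.
Round 4: C 49, B 77. B has a majority.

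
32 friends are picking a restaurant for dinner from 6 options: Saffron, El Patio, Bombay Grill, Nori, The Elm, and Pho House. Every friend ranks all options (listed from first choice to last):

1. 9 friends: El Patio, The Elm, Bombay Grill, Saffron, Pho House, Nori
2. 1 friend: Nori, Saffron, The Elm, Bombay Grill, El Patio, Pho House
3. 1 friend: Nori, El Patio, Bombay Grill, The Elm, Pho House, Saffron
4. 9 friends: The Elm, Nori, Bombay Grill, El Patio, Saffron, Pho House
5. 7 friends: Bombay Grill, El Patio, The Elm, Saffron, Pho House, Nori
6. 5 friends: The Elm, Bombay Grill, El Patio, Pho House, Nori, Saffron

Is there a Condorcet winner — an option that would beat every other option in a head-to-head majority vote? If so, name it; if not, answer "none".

none

Checking pairwise contests:
El Patio beats Saffron 31–1.
Bombay Grill beats El Patio 22–10.
The Elm beats Bombay Grill 24–8.
El Patio beats Nori 21–11.
El Patio beats The Elm 17–15.
Saffron beats Pho House 26–6.
Every option loses at least one head-to-head, so there is no Condorcet winner.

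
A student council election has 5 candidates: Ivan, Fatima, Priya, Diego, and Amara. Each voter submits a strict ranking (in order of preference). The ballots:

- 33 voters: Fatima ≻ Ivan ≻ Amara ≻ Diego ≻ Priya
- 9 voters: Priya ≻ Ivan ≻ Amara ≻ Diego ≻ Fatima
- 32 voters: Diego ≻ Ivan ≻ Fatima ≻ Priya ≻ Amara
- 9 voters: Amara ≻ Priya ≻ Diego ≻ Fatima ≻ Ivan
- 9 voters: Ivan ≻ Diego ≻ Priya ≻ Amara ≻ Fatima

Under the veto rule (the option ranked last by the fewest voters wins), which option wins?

Diego

Last-place votes: Ivan 9, Fatima 18, Priya 33, Diego 0, Amara 32.
Diego is ranked last by the fewest voters, so Diego wins.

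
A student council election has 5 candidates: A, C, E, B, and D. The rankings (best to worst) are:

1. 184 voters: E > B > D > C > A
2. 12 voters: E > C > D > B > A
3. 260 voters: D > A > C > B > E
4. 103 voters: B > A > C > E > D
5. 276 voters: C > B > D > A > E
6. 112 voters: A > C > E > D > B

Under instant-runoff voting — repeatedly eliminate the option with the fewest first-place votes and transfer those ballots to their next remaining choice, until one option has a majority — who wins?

Round 1: A 112, C 276, E 196, B 103, D 260. Eliminate B.
Round 2: A 215, C 276, E 196, D 260. Eliminate E.
Round 3: A 215, C 288, D 444. Eliminate A.
Round 4: C 503, D 444. C has a majority.

C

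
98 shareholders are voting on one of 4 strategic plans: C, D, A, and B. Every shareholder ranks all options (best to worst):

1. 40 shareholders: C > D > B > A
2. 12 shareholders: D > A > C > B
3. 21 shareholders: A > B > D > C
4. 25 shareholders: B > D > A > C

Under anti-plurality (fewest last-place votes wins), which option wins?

D

Last-place votes: C 46, D 0, A 40, B 12.
D is ranked last by the fewest voters, so D wins.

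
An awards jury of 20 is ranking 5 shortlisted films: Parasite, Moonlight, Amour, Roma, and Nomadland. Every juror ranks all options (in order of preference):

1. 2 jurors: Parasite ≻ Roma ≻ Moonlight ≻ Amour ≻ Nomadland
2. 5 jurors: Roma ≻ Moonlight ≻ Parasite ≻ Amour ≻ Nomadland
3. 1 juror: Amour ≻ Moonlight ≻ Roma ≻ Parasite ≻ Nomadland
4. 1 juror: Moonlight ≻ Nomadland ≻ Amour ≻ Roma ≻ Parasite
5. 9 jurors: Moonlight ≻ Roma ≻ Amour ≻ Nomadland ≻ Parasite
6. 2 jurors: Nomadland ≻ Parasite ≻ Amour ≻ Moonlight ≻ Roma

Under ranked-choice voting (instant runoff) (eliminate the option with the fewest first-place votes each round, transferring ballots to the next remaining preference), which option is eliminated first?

Round 1: Parasite 2, Moonlight 10, Amour 1, Roma 5, Nomadland 2. Eliminate Amour.

Amour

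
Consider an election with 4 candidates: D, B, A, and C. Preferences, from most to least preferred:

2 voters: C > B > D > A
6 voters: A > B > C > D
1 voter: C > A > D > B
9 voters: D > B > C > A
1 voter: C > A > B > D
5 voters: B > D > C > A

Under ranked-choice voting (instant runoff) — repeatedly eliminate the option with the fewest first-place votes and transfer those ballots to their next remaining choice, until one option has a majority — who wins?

Round 1: D 9, B 5, A 6, C 4. Eliminate C.
Round 2: D 9, B 7, A 8. Eliminate B.
Round 3: D 16, A 8. D has a majority.

D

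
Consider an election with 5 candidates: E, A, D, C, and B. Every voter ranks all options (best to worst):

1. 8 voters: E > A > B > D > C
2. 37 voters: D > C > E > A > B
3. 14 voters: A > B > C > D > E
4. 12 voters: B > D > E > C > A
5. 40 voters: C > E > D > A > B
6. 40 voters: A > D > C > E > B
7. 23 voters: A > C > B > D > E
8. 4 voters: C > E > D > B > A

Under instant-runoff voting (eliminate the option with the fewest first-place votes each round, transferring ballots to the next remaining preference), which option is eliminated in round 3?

C

Round 1: E 8, A 77, D 37, C 44, B 12. Eliminate E.
Round 2: A 85, D 37, C 44, B 12. Eliminate B.
Round 3: A 85, D 49, C 44. Eliminate C.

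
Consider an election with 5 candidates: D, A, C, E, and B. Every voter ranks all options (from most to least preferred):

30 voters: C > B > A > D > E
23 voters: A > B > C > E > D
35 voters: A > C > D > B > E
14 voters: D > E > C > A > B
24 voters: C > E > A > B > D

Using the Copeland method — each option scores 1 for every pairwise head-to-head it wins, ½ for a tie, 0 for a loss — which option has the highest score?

C

D: beats E; loses to A, C, and B → score 1.
A: beats D, E, and B; loses to C → score 3.
C: beats D, A, E, and B → score 4.
E: loses to D, A, C, and B → score 0.
B: beats D and E; loses to A and C → score 2.
C has the best pairwise record.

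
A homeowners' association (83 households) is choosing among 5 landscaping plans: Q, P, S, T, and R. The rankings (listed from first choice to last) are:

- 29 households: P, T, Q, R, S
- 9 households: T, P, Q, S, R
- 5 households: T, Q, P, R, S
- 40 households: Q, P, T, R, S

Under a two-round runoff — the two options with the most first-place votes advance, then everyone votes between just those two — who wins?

Q

Round 1 first-place votes: Q 40, P 29, S 0, T 14, R 0.
Q and P advance.
Runoff: Q is preferred to P by 45 voters; P by 38.
Q wins the runoff.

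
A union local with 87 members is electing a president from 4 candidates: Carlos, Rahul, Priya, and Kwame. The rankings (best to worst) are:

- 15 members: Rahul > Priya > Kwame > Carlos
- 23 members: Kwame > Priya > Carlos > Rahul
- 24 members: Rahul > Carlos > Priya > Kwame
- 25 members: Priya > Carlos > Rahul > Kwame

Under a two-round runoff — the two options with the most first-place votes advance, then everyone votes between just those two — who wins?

Priya

Round 1 first-place votes: Carlos 0, Rahul 39, Priya 25, Kwame 23.
Rahul and Priya advance.
Runoff: Rahul is preferred to Priya by 39 voters; Priya by 48.
Priya wins the runoff.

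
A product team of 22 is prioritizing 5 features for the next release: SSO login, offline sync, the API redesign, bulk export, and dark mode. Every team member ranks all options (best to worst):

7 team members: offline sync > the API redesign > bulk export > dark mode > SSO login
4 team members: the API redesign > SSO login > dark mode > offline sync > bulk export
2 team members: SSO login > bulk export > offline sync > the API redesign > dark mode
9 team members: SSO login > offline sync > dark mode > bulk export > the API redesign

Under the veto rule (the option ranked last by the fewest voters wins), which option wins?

offline sync

Last-place votes: SSO login 7, offline sync 0, the API redesign 9, bulk export 4, dark mode 2.
offline sync is ranked last by the fewest voters, so offline sync wins.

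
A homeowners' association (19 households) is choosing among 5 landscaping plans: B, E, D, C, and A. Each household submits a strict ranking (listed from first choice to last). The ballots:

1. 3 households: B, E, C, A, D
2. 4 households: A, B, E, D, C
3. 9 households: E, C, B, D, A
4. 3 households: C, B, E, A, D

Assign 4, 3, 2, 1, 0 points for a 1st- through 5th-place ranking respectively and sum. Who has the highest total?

B: 3·4 + 4·3 + 9·2 + 3·3 = 51
E: 3·3 + 4·2 + 9·4 + 3·2 = 59
D: 3·0 + 4·1 + 9·1 + 3·0 = 13
C: 3·2 + 4·0 + 9·3 + 3·4 = 45
A: 3·1 + 4·4 + 9·0 + 3·1 = 22
E has the highest Borda score (59).

E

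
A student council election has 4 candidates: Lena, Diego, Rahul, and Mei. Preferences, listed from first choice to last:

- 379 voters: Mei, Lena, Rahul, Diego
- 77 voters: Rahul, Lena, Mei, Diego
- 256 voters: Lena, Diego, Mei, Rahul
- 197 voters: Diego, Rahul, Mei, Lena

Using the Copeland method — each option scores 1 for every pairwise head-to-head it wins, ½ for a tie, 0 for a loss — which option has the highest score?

Mei

Lena: beats Diego and Rahul; loses to Mei → score 2.
Diego: loses to Lena, Rahul, and Mei → score 0.
Rahul: beats Diego; loses to Lena and Mei → score 1.
Mei: beats Lena, Diego, and Rahul → score 3.
Mei has the best pairwise record.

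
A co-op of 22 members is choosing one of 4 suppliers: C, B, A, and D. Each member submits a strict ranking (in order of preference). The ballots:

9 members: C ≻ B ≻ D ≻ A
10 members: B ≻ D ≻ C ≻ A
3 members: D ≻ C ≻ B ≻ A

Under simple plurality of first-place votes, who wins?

First-place votes: C 9, B 10, A 0, D 3.
B has the most first-place votes.

B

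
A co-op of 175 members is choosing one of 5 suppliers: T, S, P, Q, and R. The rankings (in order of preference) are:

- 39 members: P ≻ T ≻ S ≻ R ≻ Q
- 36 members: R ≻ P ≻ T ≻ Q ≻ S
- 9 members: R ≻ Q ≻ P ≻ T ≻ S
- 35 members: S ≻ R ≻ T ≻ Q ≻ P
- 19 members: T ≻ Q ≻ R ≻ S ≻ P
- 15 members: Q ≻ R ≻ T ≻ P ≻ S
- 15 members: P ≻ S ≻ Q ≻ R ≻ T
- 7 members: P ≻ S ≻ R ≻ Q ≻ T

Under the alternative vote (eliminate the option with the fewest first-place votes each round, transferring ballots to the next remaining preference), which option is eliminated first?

Q

Round 1: T 19, S 35, P 61, Q 15, R 45. Eliminate Q.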